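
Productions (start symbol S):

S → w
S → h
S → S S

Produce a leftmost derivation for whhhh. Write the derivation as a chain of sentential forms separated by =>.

S => SS   [S → S S]
SS => SSS   [S → S S]
SSS => wSS   [S → w]
wSS => wSSS   [S → S S]
wSSS => wSSSS   [S → S S]
wSSSS => whSSS   [S → h]
whSSS => whhSS   [S → h]
whhSS => whhhS   [S → h]
whhhS => whhhh   [S → h]

S => SS => SSS => wSS => wSSS => wSSSS => whSSS => whhSS => whhhS => whhhh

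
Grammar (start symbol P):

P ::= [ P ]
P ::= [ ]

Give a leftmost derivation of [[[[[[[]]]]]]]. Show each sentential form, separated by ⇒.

P ⇒ [P]   [P ::= [ P ]]
[P] ⇒ [[P]]   [P ::= [ P ]]
[[P]] ⇒ [[[P]]]   [P ::= [ P ]]
[[[P]]] ⇒ [[[[P]]]]   [P ::= [ P ]]
[[[[P]]]] ⇒ [[[[[P]]]]]   [P ::= [ P ]]
[[[[[P]]]]] ⇒ [[[[[[P]]]]]]   [P ::= [ P ]]
[[[[[[P]]]]]] ⇒ [[[[[[[]]]]]]]   [P ::= [ ]]

P ⇒ [P] ⇒ [[P]] ⇒ [[[P]]] ⇒ [[[[P]]]] ⇒ [[[[[P]]]]] ⇒ [[[[[[P]]]]]] ⇒ [[[[[[[]]]]]]]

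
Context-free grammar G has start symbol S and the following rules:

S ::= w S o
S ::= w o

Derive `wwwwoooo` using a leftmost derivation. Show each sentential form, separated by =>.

S => wSo => wwSoo => wwwSooo => wwwwoooo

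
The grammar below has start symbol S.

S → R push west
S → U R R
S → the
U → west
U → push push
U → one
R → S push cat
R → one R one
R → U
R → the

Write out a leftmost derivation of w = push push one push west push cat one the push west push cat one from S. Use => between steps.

S => U R R   [S → U R R]
U R R => push push R R   [U → push push]
push push R R => push push S push cat R   [R → S push cat]
push push S push cat R => push push R push west push cat R   [S → R push west]
push push R push west push cat R => push push U push west push cat R   [R → U]
push push U push west push cat R => push push one push west push cat R   [U → one]
push push one push west push cat R => push push one push west push cat one R one   [R → one R one]
push push one push west push cat one R one => push push one push west push cat one S push cat one   [R → S push cat]
push push one push west push cat one S push cat one => push push one push west push cat one R push west push cat one   [S → R push west]
push push one push west push cat one R push west push cat one => push push one push west push cat one the push west push cat one   [R → the]

S => U R R => push push R R => push push S push cat R => push push R push west push cat R => push push U push west push cat R => push push one push west push cat R => push push one push west push cat one R one => push push one push west push cat one S push cat one => push push one push west push cat one R push west push cat one => push push one push west push cat one the push west push cat one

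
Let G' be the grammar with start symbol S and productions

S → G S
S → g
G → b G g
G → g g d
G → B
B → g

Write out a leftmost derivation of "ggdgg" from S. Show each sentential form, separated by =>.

S=>GS=>ggdS=>ggdGS=>ggdBS=>ggdgS=>ggdgg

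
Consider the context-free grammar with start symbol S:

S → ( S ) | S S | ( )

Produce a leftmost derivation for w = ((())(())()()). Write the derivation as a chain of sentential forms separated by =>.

S => (S) => (SS) => (SSS) => (SSSS) => ((S)SSS) => ((())SSS) => ((())(S)SS) => ((())(())SS) => ((())(())()S) => ((())(())()())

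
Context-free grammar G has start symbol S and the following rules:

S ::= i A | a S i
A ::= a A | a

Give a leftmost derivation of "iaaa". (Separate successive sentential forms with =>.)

S=>iA=>iaA=>iaaA=>iaaa

S => iA   [S ::= i A]
iA => iaA   [A ::= a A]
iaA => iaaA   [A ::= a A]
iaaA => iaaa   [A ::= a]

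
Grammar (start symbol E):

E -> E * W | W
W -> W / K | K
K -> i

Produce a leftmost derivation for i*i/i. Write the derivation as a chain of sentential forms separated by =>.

E => E*W   [E -> E * W]
E*W => W*W   [E -> W]
W*W => K*W   [W -> K]
K*W => i*W   [K -> i]
i*W => i*W/K   [W -> W / K]
i*W/K => i*K/K   [W -> K]
i*K/K => i*i/K   [K -> i]
i*i/K => i*i/i   [K -> i]

E=>E*W=>W*W=>K*W=>i*W=>i*W/K=>i*K/K=>i*i/K=>i*i/i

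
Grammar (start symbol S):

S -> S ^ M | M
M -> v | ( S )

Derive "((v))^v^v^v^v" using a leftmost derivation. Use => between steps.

S => S^M => S^M^M => S^M^M^M => S^M^M^M^M => M^M^M^M^M => (S)^M^M^M^M => (M)^M^M^M^M => ((S))^M^M^M^M => ((M))^M^M^M^M => ((v))^M^M^M^M => ((v))^v^M^M^M => ((v))^v^v^M^M => ((v))^v^v^v^M => ((v))^v^v^v^v

S => S^M   [S -> S ^ M]
S^M => S^M^M   [S -> S ^ M]
S^M^M => S^M^M^M   [S -> S ^ M]
S^M^M^M => S^M^M^M^M   [S -> S ^ M]
S^M^M^M^M => M^M^M^M^M   [S -> M]
M^M^M^M^M => (S)^M^M^M^M   [M -> ( S )]
(S)^M^M^M^M => (M)^M^M^M^M   [S -> M]
(M)^M^M^M^M => ((S))^M^M^M^M   [M -> ( S )]
((S))^M^M^M^M => ((M))^M^M^M^M   [S -> M]
((M))^M^M^M^M => ((v))^M^M^M^M   [M -> v]
((v))^M^M^M^M => ((v))^v^M^M^M   [M -> v]
((v))^v^M^M^M => ((v))^v^v^M^M   [M -> v]
((v))^v^v^M^M => ((v))^v^v^v^M   [M -> v]
((v))^v^v^v^M => ((v))^v^v^v^v   [M -> v]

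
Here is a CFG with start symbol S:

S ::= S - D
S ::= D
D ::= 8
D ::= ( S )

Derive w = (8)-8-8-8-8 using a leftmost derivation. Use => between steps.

S=>S-D=>S-D-D=>S-D-D-D=>S-D-D-D-D=>D-D-D-D-D=>(S)-D-D-D-D=>(D)-D-D-D-D=>(8)-D-D-D-D=>(8)-8-D-D-D=>(8)-8-8-D-D=>(8)-8-8-8-D=>(8)-8-8-8-8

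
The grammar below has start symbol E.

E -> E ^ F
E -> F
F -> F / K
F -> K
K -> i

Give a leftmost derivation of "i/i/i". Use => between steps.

E => F   [E -> F]
F => F/K   [F -> F / K]
F/K => F/K/K   [F -> F / K]
F/K/K => K/K/K   [F -> K]
K/K/K => i/K/K   [K -> i]
i/K/K => i/i/K   [K -> i]
i/i/K => i/i/i   [K -> i]

E=>F=>F/K=>F/K/K=>K/K/K=>i/K/K=>i/i/K=>i/i/i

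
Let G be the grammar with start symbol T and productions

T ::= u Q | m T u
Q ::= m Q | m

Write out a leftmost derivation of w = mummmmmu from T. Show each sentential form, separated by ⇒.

T ⇒ mTu   [T ::= m T u]
mTu ⇒ muQu   [T ::= u Q]
muQu ⇒ mumQu   [Q ::= m Q]
mumQu ⇒ mummQu   [Q ::= m Q]
mummQu ⇒ mummmQu   [Q ::= m Q]
mummmQu ⇒ mummmmQu   [Q ::= m Q]
mummmmQu ⇒ mummmmmu   [Q ::= m]

T ⇒ mTu ⇒ muQu ⇒ mumQu ⇒ mummQu ⇒ mummmQu ⇒ mummmmQu ⇒ mummmmmu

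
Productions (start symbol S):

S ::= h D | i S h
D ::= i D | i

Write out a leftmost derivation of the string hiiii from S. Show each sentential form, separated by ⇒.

S⇒hD⇒hiD⇒hiiD⇒hiiiD⇒hiiii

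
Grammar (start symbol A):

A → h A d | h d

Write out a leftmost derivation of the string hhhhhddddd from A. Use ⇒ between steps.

A ⇒ hAd   [A → h A d]
hAd ⇒ hhAdd   [A → h A d]
hhAdd ⇒ hhhAddd   [A → h A d]
hhhAddd ⇒ hhhhAdddd   [A → h A d]
hhhhAdddd ⇒ hhhhhddddd   [A → h d]

A ⇒ hAd ⇒ hhAdd ⇒ hhhAddd ⇒ hhhhAdddd ⇒ hhhhhddddd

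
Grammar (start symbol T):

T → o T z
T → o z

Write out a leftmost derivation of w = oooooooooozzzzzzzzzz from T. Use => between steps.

T => oTz => ooTzz => oooTzzz => ooooTzzzz => oooooTzzzzz => ooooooTzzzzzz => oooooooTzzzzzzz => ooooooooTzzzzzzzz => oooooooooTzzzzzzzzz => oooooooooozzzzzzzzzz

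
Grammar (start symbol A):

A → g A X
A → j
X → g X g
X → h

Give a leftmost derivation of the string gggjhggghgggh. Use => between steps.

A => gAX => ggAXX => gggAXXX => gggjXXX => gggjhXX => gggjhgXgX => gggjhggXggX => gggjhgggXgggX => gggjhggghgggX => gggjhggghgggh

A => gAX   [A → g A X]
gAX => ggAXX   [A → g A X]
ggAXX => gggAXXX   [A → g A X]
gggAXXX => gggjXXX   [A → j]
gggjXXX => gggjhXX   [X → h]
gggjhXX => gggjhgXgX   [X → g X g]
gggjhgXgX => gggjhggXggX   [X → g X g]
gggjhggXggX => gggjhgggXgggX   [X → g X g]
gggjhgggXgggX => gggjhggghgggX   [X → h]
gggjhggghgggX => gggjhggghgggh   [X → h]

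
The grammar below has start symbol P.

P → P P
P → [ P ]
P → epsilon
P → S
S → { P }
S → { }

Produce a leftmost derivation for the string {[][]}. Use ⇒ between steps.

P ⇒ S   [P → S]
S ⇒ {P}   [S → { P }]
{P} ⇒ {PP}   [P → P P]
{PP} ⇒ {PPP}   [P → P P]
{PPP} ⇒ {[P]PP}   [P → [ P ]]
{[P]PP} ⇒ {[]PP}   [P → epsilon]
{[]PP} ⇒ {[][P]P}   [P → [ P ]]
{[][P]P} ⇒ {[][]P}   [P → epsilon]
{[][]P} ⇒ {[][]}   [P → epsilon]

P ⇒ S ⇒ {P} ⇒ {PP} ⇒ {PPP} ⇒ {[P]PP} ⇒ {[]PP} ⇒ {[][P]P} ⇒ {[][]P} ⇒ {[][]}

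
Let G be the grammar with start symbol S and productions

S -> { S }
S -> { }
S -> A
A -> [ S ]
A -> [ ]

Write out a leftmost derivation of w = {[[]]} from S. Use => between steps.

S => {S}   [S -> { S }]
{S} => {A}   [S -> A]
{A} => {[S]}   [A -> [ S ]]
{[S]} => {[A]}   [S -> A]
{[A]} => {[[]]}   [A -> [ ]]

S=>{S}=>{A}=>{[S]}=>{[A]}=>{[[]]}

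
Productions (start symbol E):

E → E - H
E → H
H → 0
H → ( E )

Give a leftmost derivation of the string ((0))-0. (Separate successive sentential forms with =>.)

E => E-H => H-H => (E)-H => (H)-H => ((E))-H => ((H))-H => ((0))-H => ((0))-0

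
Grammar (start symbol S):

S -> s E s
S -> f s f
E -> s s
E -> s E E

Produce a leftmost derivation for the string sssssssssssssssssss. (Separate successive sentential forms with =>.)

S => sEs   [S -> s E s]
sEs => ssEEs   [E -> s E E]
ssEEs => ssssEs   [E -> s s]
ssssEs => sssssEEs   [E -> s E E]
sssssEEs => ssssssEEEs   [E -> s E E]
ssssssEEEs => sssssssEEEEs   [E -> s E E]
sssssssEEEEs => ssssssssEEEEEs   [E -> s E E]
ssssssssEEEEEs => ssssssssssEEEEs   [E -> s s]
ssssssssssEEEEs => ssssssssssssEEEs   [E -> s s]
ssssssssssssEEEs => ssssssssssssssEEs   [E -> s s]
ssssssssssssssEEs => ssssssssssssssssEs   [E -> s s]
ssssssssssssssssEs => sssssssssssssssssss   [E -> s s]

S => sEs => ssEEs => ssssEs => sssssEEs => ssssssEEEs => sssssssEEEEs => ssssssssEEEEEs => ssssssssssEEEEs => ssssssssssssEEEs => ssssssssssssssEEs => ssssssssssssssssEs => sssssssssssssssssss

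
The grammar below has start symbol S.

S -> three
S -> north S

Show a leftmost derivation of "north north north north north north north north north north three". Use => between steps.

S => north S => north north S => north north north S => north north north north S => north north north north north S => north north north north north north S => north north north north north north north S => north north north north north north north north S => north north north north north north north north north S => north north north north north north north north north north S => north north north north north north north north north north three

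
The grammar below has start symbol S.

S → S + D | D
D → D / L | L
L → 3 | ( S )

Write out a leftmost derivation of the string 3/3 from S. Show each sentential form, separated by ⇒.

S ⇒ D ⇒ D/L ⇒ L/L ⇒ 3/L ⇒ 3/3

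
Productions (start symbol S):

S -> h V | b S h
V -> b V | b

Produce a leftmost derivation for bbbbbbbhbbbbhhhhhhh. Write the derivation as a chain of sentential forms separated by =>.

S => bSh   [S -> b S h]
bSh => bbShh   [S -> b S h]
bbShh => bbbShhh   [S -> b S h]
bbbShhh => bbbbShhhh   [S -> b S h]
bbbbShhhh => bbbbbShhhhh   [S -> b S h]
bbbbbShhhhh => bbbbbbShhhhhh   [S -> b S h]
bbbbbbShhhhhh => bbbbbbbShhhhhhh   [S -> b S h]
bbbbbbbShhhhhhh => bbbbbbbhVhhhhhhh   [S -> h V]
bbbbbbbhVhhhhhhh => bbbbbbbhbVhhhhhhh   [V -> b V]
bbbbbbbhbVhhhhhhh => bbbbbbbhbbVhhhhhhh   [V -> b V]
bbbbbbbhbbVhhhhhhh => bbbbbbbhbbbVhhhhhhh   [V -> b V]
bbbbbbbhbbbVhhhhhhh => bbbbbbbhbbbbhhhhhhh   [V -> b]

S => bSh => bbShh => bbbShhh => bbbbShhhh => bbbbbShhhhh => bbbbbbShhhhhh => bbbbbbbShhhhhhh => bbbbbbbhVhhhhhhh => bbbbbbbhbVhhhhhhh => bbbbbbbhbbVhhhhhhh => bbbbbbbhbbbVhhhhhhh => bbbbbbbhbbbbhhhhhhh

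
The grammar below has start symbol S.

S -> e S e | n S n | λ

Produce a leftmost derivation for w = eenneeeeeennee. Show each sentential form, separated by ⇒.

S ⇒ eSe   [S -> e S e]
eSe ⇒ eeSee   [S -> e S e]
eeSee ⇒ eenSnee   [S -> n S n]
eenSnee ⇒ eennSnnee   [S -> n S n]
eennSnnee ⇒ eenneSennee   [S -> e S e]
eenneSennee ⇒ eenneeSeennee   [S -> e S e]
eenneeSeennee ⇒ eenneeeSeeennee   [S -> e S e]
eenneeeSeeennee ⇒ eenneeeeeennee   [S -> λ]

S ⇒ eSe ⇒ eeSee ⇒ eenSnee ⇒ eennSnnee ⇒ eenneSennee ⇒ eenneeSeennee ⇒ eenneeeSeeennee ⇒ eenneeeeeennee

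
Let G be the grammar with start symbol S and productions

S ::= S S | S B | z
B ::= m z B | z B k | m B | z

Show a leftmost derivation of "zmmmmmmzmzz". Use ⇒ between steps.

S ⇒ SB   [S ::= S B]
SB ⇒ SBB   [S ::= S B]
SBB ⇒ zBB   [S ::= z]
zBB ⇒ zmBB   [B ::= m B]
zmBB ⇒ zmmBB   [B ::= m B]
zmmBB ⇒ zmmmBB   [B ::= m B]
zmmmBB ⇒ zmmmmBB   [B ::= m B]
zmmmmBB ⇒ zmmmmmBB   [B ::= m B]
zmmmmmBB ⇒ zmmmmmmBB   [B ::= m B]
zmmmmmmBB ⇒ zmmmmmmzB   [B ::= z]
zmmmmmmzB ⇒ zmmmmmmzmzB   [B ::= m z B]
zmmmmmmzmzB ⇒ zmmmmmmzmzz   [B ::= z]

S ⇒ SB ⇒ SBB ⇒ zBB ⇒ zmBB ⇒ zmmBB ⇒ zmmmBB ⇒ zmmmmBB ⇒ zmmmmmBB ⇒ zmmmmmmBB ⇒ zmmmmmmzB ⇒ zmmmmmmzmzB ⇒ zmmmmmmzmzz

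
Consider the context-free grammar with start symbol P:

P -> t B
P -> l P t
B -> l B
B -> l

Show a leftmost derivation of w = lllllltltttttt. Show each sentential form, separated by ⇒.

P ⇒ lPt ⇒ llPtt ⇒ lllPttt ⇒ llllPtttt ⇒ lllllPttttt ⇒ llllllPtttttt ⇒ lllllltBtttttt ⇒ lllllltltttttt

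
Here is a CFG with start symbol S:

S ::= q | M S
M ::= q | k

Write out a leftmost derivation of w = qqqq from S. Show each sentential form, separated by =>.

S => MS   [S ::= M S]
MS => qS   [M ::= q]
qS => qMS   [S ::= M S]
qMS => qqS   [M ::= q]
qqS => qqMS   [S ::= M S]
qqMS => qqqS   [M ::= q]
qqqS => qqqq   [S ::= q]

S => MS => qS => qMS => qqS => qqMS => qqqS => qqqq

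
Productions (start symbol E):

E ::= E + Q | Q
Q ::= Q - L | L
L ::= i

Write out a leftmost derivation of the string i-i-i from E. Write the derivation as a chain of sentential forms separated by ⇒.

E ⇒ Q   [E ::= Q]
Q ⇒ Q-L   [Q ::= Q - L]
Q-L ⇒ Q-L-L   [Q ::= Q - L]
Q-L-L ⇒ L-L-L   [Q ::= L]
L-L-L ⇒ i-L-L   [L ::= i]
i-L-L ⇒ i-i-L   [L ::= i]
i-i-L ⇒ i-i-i   [L ::= i]

E ⇒ Q ⇒ Q-L ⇒ Q-L-L ⇒ L-L-L ⇒ i-L-L ⇒ i-i-L ⇒ i-i-i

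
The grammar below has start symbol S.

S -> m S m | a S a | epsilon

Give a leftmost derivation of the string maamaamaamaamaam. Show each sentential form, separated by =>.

S=>mSm=>maSam=>maaSaam=>maamSmaam=>maamaSamaam=>maamaaSaamaam=>maamaamSmaamaam=>maamaamaSamaamaam=>maamaamaamaamaam

S => mSm   [S -> m S m]
mSm => maSam   [S -> a S a]
maSam => maaSaam   [S -> a S a]
maaSaam => maamSmaam   [S -> m S m]
maamSmaam => maamaSamaam   [S -> a S a]
maamaSamaam => maamaaSaamaam   [S -> a S a]
maamaaSaamaam => maamaamSmaamaam   [S -> m S m]
maamaamSmaamaam => maamaamaSamaamaam   [S -> a S a]
maamaamaSamaamaam => maamaamaamaamaam   [S -> epsilon]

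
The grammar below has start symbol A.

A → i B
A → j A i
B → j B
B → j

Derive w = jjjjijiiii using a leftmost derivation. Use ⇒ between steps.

A ⇒ jAi   [A → j A i]
jAi ⇒ jjAii   [A → j A i]
jjAii ⇒ jjjAiii   [A → j A i]
jjjAiii ⇒ jjjjAiiii   [A → j A i]
jjjjAiiii ⇒ jjjjiBiiii   [A → i B]
jjjjiBiiii ⇒ jjjjijiiii   [B → j]

A⇒jAi⇒jjAii⇒jjjAiii⇒jjjjAiiii⇒jjjjiBiiii⇒jjjjijiiii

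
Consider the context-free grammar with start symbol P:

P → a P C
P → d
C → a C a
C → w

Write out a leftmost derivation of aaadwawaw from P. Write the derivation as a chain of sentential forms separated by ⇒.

P⇒aPC⇒aaPCC⇒aaaPCCC⇒aaadCCC⇒aaadwCC⇒aaadwaCaC⇒aaadwawaC⇒aaadwawaw

P ⇒ aPC   [P → a P C]
aPC ⇒ aaPCC   [P → a P C]
aaPCC ⇒ aaaPCCC   [P → a P C]
aaaPCCC ⇒ aaadCCC   [P → d]
aaadCCC ⇒ aaadwCC   [C → w]
aaadwCC ⇒ aaadwaCaC   [C → a C a]
aaadwaCaC ⇒ aaadwawaC   [C → w]
aaadwawaC ⇒ aaadwawaw   [C → w]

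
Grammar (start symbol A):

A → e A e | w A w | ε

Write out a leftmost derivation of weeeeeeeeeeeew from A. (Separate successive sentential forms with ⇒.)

A ⇒ wAw   [A → w A w]
wAw ⇒ weAew   [A → e A e]
weAew ⇒ weeAeew   [A → e A e]
weeAeew ⇒ weeeAeeew   [A → e A e]
weeeAeeew ⇒ weeeeAeeeew   [A → e A e]
weeeeAeeeew ⇒ weeeeeAeeeeew   [A → e A e]
weeeeeAeeeeew ⇒ weeeeeeAeeeeeew   [A → e A e]
weeeeeeAeeeeeew ⇒ weeeeeeeeeeeew   [A → ε]

A⇒wAw⇒weAew⇒weeAeew⇒weeeAeeew⇒weeeeAeeeew⇒weeeeeAeeeeew⇒weeeeeeAeeeeeew⇒weeeeeeeeeeeew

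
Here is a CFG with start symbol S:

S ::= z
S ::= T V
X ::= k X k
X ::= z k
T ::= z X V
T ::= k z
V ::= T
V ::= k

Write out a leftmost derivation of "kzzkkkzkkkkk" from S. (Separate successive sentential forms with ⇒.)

S ⇒ TV ⇒ kzV ⇒ kzT ⇒ kzzXV ⇒ kzzkXkV ⇒ kzzkkXkkV ⇒ kzzkkkXkkkV ⇒ kzzkkkzkkkkV ⇒ kzzkkkzkkkkk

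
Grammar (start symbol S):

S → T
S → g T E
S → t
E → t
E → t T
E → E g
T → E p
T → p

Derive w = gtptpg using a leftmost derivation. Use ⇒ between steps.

S ⇒ gTE   [S → g T E]
gTE ⇒ gEpE   [T → E p]
gEpE ⇒ gtpE   [E → t]
gtpE ⇒ gtpEg   [E → E g]
gtpEg ⇒ gtptTg   [E → t T]
gtptTg ⇒ gtptpg   [T → p]

S⇒gTE⇒gEpE⇒gtpE⇒gtpEg⇒gtptTg⇒gtptpg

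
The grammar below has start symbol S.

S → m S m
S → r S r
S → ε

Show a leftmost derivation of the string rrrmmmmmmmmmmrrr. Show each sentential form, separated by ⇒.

S ⇒ rSr ⇒ rrSrr ⇒ rrrSrrr ⇒ rrrmSmrrr ⇒ rrrmmSmmrrr ⇒ rrrmmmSmmmrrr ⇒ rrrmmmmSmmmmrrr ⇒ rrrmmmmmSmmmmmrrr ⇒ rrrmmmmmmmmmmrrr

S ⇒ rSr   [S → r S r]
rSr ⇒ rrSrr   [S → r S r]
rrSrr ⇒ rrrSrrr   [S → r S r]
rrrSrrr ⇒ rrrmSmrrr   [S → m S m]
rrrmSmrrr ⇒ rrrmmSmmrrr   [S → m S m]
rrrmmSmmrrr ⇒ rrrmmmSmmmrrr   [S → m S m]
rrrmmmSmmmrrr ⇒ rrrmmmmSmmmmrrr   [S → m S m]
rrrmmmmSmmmmrrr ⇒ rrrmmmmmSmmmmmrrr   [S → m S m]
rrrmmmmmSmmmmmrrr ⇒ rrrmmmmmmmmmmrrr   [S → ε]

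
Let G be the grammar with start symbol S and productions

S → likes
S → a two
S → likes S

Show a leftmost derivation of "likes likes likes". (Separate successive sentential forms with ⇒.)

S ⇒ likes S ⇒ likes likes S ⇒ likes likes likes

S ⇒ likes S   [S → likes S]
likes S ⇒ likes likes S   [S → likes S]
likes likes S ⇒ likes likes likes   [S → likes]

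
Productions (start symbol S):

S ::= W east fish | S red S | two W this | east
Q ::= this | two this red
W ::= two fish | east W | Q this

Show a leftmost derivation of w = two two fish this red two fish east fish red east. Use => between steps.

S => S red S => two W this red S => two two fish this red S => two two fish this red S red S => two two fish this red W east fish red S => two two fish this red two fish east fish red S => two two fish this red two fish east fish red east

S => S red S   [S ::= S red S]
S red S => two W this red S   [S ::= two W this]
two W this red S => two two fish this red S   [W ::= two fish]
two two fish this red S => two two fish this red S red S   [S ::= S red S]
two two fish this red S red S => two two fish this red W east fish red S   [S ::= W east fish]
two two fish this red W east fish red S => two two fish this red two fish east fish red S   [W ::= two fish]
two two fish this red two fish east fish red S => two two fish this red two fish east fish red east   [S ::= east]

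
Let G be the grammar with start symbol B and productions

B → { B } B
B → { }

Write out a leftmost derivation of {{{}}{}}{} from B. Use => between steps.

B => {B}B   [B → { B } B]
{B}B => {{B}B}B   [B → { B } B]
{{B}B}B => {{{}}B}B   [B → { }]
{{{}}B}B => {{{}}{}}B   [B → { }]
{{{}}{}}B => {{{}}{}}{}   [B → { }]

B => {B}B => {{B}B}B => {{{}}B}B => {{{}}{}}B => {{{}}{}}{}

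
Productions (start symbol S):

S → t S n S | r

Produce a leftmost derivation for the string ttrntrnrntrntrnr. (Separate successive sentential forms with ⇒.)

S ⇒ tSnS ⇒ ttSnSnS ⇒ ttrnSnS ⇒ ttrntSnSnS ⇒ ttrntrnSnS ⇒ ttrntrnrnS ⇒ ttrntrnrntSnS ⇒ ttrntrnrntrnS ⇒ ttrntrnrntrntSnS ⇒ ttrntrnrntrntrnS ⇒ ttrntrnrntrntrnr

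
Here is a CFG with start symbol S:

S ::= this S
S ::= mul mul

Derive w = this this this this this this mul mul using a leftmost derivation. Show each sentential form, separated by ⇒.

S ⇒ this S ⇒ this this S ⇒ this this this S ⇒ this this this this S ⇒ this this this this this S ⇒ this this this this this this S ⇒ this this this this this this mul mul

S ⇒ this S   [S ::= this S]
this S ⇒ this this S   [S ::= this S]
this this S ⇒ this this this S   [S ::= this S]
this this this S ⇒ this this this this S   [S ::= this S]
this this this this S ⇒ this this this this this S   [S ::= this S]
this this this this this S ⇒ this this this this this this S   [S ::= this S]
this this this this this this S ⇒ this this this this this this mul mul   [S ::= mul mul]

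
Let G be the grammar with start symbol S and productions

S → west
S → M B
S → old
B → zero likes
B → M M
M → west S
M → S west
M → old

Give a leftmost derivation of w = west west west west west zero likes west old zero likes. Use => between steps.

S => M B   [S → M B]
M B => west S B   [M → west S]
west S B => west M B B   [S → M B]
west M B B => west west S B B   [M → west S]
west west S B B => west west west B B   [S → west]
west west west B B => west west west M M B   [B → M M]
west west west M M B => west west west S west M B   [M → S west]
west west west S west M B => west west west M B west M B   [S → M B]
west west west M B west M B => west west west west S B west M B   [M → west S]
west west west west S B west M B => west west west west west B west M B   [S → west]
west west west west west B west M B => west west west west west zero likes west M B   [B → zero likes]
west west west west west zero likes west M B => west west west west west zero likes west old B   [M → old]
west west west west west zero likes west old B => west west west west west zero likes west old zero likes   [B → zero likes]

S => M B => west S B => west M B B => west west S B B => west west west B B => west west west M M B => west west west S west M B => west west west M B west M B => west west west west S B west M B => west west west west west B west M B => west west west west west zero likes west M B => west west west west west zero likes west old B => west west west west west zero likes west old zero likes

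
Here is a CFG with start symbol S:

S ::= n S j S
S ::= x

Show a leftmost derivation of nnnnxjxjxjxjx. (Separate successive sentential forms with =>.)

S => nSjS   [S ::= n S j S]
nSjS => nnSjSjS   [S ::= n S j S]
nnSjSjS => nnnSjSjSjS   [S ::= n S j S]
nnnSjSjSjS => nnnnSjSjSjSjS   [S ::= n S j S]
nnnnSjSjSjSjS => nnnnxjSjSjSjS   [S ::= x]
nnnnxjSjSjSjS => nnnnxjxjSjSjS   [S ::= x]
nnnnxjxjSjSjS => nnnnxjxjxjSjS   [S ::= x]
nnnnxjxjxjSjS => nnnnxjxjxjxjS   [S ::= x]
nnnnxjxjxjxjS => nnnnxjxjxjxjx   [S ::= x]

S => nSjS => nnSjSjS => nnnSjSjSjS => nnnnSjSjSjSjS => nnnnxjSjSjSjS => nnnnxjxjSjSjS => nnnnxjxjxjSjS => nnnnxjxjxjxjS => nnnnxjxjxjxjx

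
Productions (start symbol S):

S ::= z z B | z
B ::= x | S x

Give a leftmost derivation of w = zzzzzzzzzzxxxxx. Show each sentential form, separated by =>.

S=>zzB=>zzSx=>zzzzBx=>zzzzSxx=>zzzzzzBxx=>zzzzzzSxxx=>zzzzzzzzBxxx=>zzzzzzzzSxxxx=>zzzzzzzzzzBxxxx=>zzzzzzzzzzxxxxx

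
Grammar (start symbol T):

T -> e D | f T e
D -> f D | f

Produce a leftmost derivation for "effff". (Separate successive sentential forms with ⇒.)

T⇒eD⇒efD⇒effD⇒efffD⇒effff

T ⇒ eD   [T -> e D]
eD ⇒ efD   [D -> f D]
efD ⇒ effD   [D -> f D]
effD ⇒ efffD   [D -> f D]
efffD ⇒ effff   [D -> f]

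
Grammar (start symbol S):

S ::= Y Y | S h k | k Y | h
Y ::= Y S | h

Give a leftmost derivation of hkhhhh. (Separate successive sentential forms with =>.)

S=>YY=>YSY=>hSY=>hkYY=>hkYSY=>hkYSSY=>hkhSSY=>hkhhSY=>hkhhhY=>hkhhhh

S => YY   [S ::= Y Y]
YY => YSY   [Y ::= Y S]
YSY => hSY   [Y ::= h]
hSY => hkYY   [S ::= k Y]
hkYY => hkYSY   [Y ::= Y S]
hkYSY => hkYSSY   [Y ::= Y S]
hkYSSY => hkhSSY   [Y ::= h]
hkhSSY => hkhhSY   [S ::= h]
hkhhSY => hkhhhY   [S ::= h]
hkhhhY => hkhhhh   [Y ::= h]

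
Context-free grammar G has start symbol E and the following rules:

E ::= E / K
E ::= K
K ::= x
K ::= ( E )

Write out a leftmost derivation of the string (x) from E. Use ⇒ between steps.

E ⇒ K   [E ::= K]
K ⇒ (E)   [K ::= ( E )]
(E) ⇒ (K)   [E ::= K]
(K) ⇒ (x)   [K ::= x]

E ⇒ K ⇒ (E) ⇒ (K) ⇒ (x)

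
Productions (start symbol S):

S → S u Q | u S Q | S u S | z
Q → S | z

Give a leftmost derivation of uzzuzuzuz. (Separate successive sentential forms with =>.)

S => SuS   [S → S u S]
SuS => SuSuS   [S → S u S]
SuSuS => SuSuSuS   [S → S u S]
SuSuSuS => uSQuSuSuS   [S → u S Q]
uSQuSuSuS => uzQuSuSuS   [S → z]
uzQuSuSuS => uzzuSuSuS   [Q → z]
uzzuSuSuS => uzzuzuSuS   [S → z]
uzzuzuSuS => uzzuzuzuS   [S → z]
uzzuzuzuS => uzzuzuzuz   [S → z]

S => SuS => SuSuS => SuSuSuS => uSQuSuSuS => uzQuSuSuS => uzzuSuSuS => uzzuzuSuS => uzzuzuzuS => uzzuzuzuz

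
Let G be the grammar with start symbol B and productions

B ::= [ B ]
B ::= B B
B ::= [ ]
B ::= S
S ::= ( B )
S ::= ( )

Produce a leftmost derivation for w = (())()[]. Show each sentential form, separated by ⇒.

B ⇒ BB   [B ::= B B]
BB ⇒ SB   [B ::= S]
SB ⇒ (B)B   [S ::= ( B )]
(B)B ⇒ (S)B   [B ::= S]
(S)B ⇒ (())B   [S ::= ( )]
(())B ⇒ (())BB   [B ::= B B]
(())BB ⇒ (())SB   [B ::= S]
(())SB ⇒ (())()B   [S ::= ( )]
(())()B ⇒ (())()[]   [B ::= [ ]]

B⇒BB⇒SB⇒(B)B⇒(S)B⇒(())B⇒(())BB⇒(())SB⇒(())()B⇒(())()[]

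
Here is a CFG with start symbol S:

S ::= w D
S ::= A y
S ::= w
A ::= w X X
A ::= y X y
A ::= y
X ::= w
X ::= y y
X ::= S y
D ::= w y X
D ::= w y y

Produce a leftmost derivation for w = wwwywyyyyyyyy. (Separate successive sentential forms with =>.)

S => Ay   [S ::= A y]
Ay => wXXy   [A ::= w X X]
wXXy => wSyXy   [X ::= S y]
wSyXy => wwDyXy   [S ::= w D]
wwDyXy => wwwyXyXy   [D ::= w y X]
wwwyXyXy => wwwywyXy   [X ::= w]
wwwywyXy => wwwywySyy   [X ::= S y]
wwwywySyy => wwwywyAyyy   [S ::= A y]
wwwywyAyyy => wwwywyyXyyyy   [A ::= y X y]
wwwywyyXyyyy => wwwywyyyyyyyy   [X ::= y y]

S=>Ay=>wXXy=>wSyXy=>wwDyXy=>wwwyXyXy=>wwwywyXy=>wwwywySyy=>wwwywyAyyy=>wwwywyyXyyyy=>wwwywyyyyyyyy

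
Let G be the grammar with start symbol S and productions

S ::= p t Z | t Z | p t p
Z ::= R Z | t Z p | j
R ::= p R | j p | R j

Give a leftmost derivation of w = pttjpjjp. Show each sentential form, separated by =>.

S=>ptZ=>pttZp=>pttRZp=>pttRjZp=>pttjpjZp=>pttjpjjp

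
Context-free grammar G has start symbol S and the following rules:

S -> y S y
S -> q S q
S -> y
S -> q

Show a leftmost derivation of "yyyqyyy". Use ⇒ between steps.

S ⇒ ySy ⇒ yySyy ⇒ yyySyyy ⇒ yyyqyyy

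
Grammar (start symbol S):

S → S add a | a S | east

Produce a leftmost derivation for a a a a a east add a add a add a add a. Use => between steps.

S => a S => a S add a => a a S add a => a a a S add a => a a a a S add a => a a a a S add a add a => a a a a a S add a add a => a a a a a S add a add a add a => a a a a a S add a add a add a add a => a a a a a east add a add a add a add a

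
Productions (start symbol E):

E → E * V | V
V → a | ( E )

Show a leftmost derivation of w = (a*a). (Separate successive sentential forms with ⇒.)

E⇒V⇒(E)⇒(E*V)⇒(V*V)⇒(a*V)⇒(a*a)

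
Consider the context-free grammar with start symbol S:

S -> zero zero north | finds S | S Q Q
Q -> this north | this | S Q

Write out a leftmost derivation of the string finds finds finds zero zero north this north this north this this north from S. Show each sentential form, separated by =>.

S => finds S => finds finds S => finds finds S Q Q => finds finds finds S Q Q => finds finds finds S Q Q Q Q => finds finds finds zero zero north Q Q Q Q => finds finds finds zero zero north this north Q Q Q => finds finds finds zero zero north this north this north Q Q => finds finds finds zero zero north this north this north this Q => finds finds finds zero zero north this north this north this this north

S => finds S   [S -> finds S]
finds S => finds finds S   [S -> finds S]
finds finds S => finds finds S Q Q   [S -> S Q Q]
finds finds S Q Q => finds finds finds S Q Q   [S -> finds S]
finds finds finds S Q Q => finds finds finds S Q Q Q Q   [S -> S Q Q]
finds finds finds S Q Q Q Q => finds finds finds zero zero north Q Q Q Q   [S -> zero zero north]
finds finds finds zero zero north Q Q Q Q => finds finds finds zero zero north this north Q Q Q   [Q -> this north]
finds finds finds zero zero north this north Q Q Q => finds finds finds zero zero north this north this north Q Q   [Q -> this north]
finds finds finds zero zero north this north this north Q Q => finds finds finds zero zero north this north this north this Q   [Q -> this]
finds finds finds zero zero north this north this north this Q => finds finds finds zero zero north this north this north this this north   [Q -> this north]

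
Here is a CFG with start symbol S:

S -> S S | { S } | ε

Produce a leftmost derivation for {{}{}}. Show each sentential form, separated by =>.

S => SS   [S -> S S]
SS => {S}S   [S -> { S }]
{S}S => {SS}S   [S -> S S]
{SS}S => {SSS}S   [S -> S S]
{SSS}S => {SSSS}S   [S -> S S]
{SSSS}S => {{S}SSS}S   [S -> { S }]
{{S}SSS}S => {{}SSS}S   [S -> ε]
{{}SSS}S => {{}{S}SS}S   [S -> { S }]
{{}{S}SS}S => {{}{}SS}S   [S -> ε]
{{}{}SS}S => {{}{}S}S   [S -> ε]
{{}{}S}S => {{}{}}S   [S -> ε]
{{}{}}S => {{}{}}   [S -> ε]

S => SS => {S}S => {SS}S => {SSS}S => {SSSS}S => {{S}SSS}S => {{}SSS}S => {{}{S}SS}S => {{}{}SS}S => {{}{}S}S => {{}{}}S => {{}{}}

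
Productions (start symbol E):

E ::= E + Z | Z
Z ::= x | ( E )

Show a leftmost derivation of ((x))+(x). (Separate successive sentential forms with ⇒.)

E ⇒ E+Z   [E ::= E + Z]
E+Z ⇒ Z+Z   [E ::= Z]
Z+Z ⇒ (E)+Z   [Z ::= ( E )]
(E)+Z ⇒ (Z)+Z   [E ::= Z]
(Z)+Z ⇒ ((E))+Z   [Z ::= ( E )]
((E))+Z ⇒ ((Z))+Z   [E ::= Z]
((Z))+Z ⇒ ((x))+Z   [Z ::= x]
((x))+Z ⇒ ((x))+(E)   [Z ::= ( E )]
((x))+(E) ⇒ ((x))+(Z)   [E ::= Z]
((x))+(Z) ⇒ ((x))+(x)   [Z ::= x]

E ⇒ E+Z ⇒ Z+Z ⇒ (E)+Z ⇒ (Z)+Z ⇒ ((E))+Z ⇒ ((Z))+Z ⇒ ((x))+Z ⇒ ((x))+(E) ⇒ ((x))+(Z) ⇒ ((x))+(x)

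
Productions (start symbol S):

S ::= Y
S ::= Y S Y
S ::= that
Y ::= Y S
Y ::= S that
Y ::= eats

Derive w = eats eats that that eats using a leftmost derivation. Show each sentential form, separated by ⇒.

S ⇒ Y S Y ⇒ eats S Y ⇒ eats Y Y ⇒ eats S that Y ⇒ eats Y that Y ⇒ eats Y S that Y ⇒ eats eats S that Y ⇒ eats eats that that Y ⇒ eats eats that that eats

S ⇒ Y S Y   [S ::= Y S Y]
Y S Y ⇒ eats S Y   [Y ::= eats]
eats S Y ⇒ eats Y Y   [S ::= Y]
eats Y Y ⇒ eats S that Y   [Y ::= S that]
eats S that Y ⇒ eats Y that Y   [S ::= Y]
eats Y that Y ⇒ eats Y S that Y   [Y ::= Y S]
eats Y S that Y ⇒ eats eats S that Y   [Y ::= eats]
eats eats S that Y ⇒ eats eats that that Y   [S ::= that]
eats eats that that Y ⇒ eats eats that that eats   [Y ::= eats]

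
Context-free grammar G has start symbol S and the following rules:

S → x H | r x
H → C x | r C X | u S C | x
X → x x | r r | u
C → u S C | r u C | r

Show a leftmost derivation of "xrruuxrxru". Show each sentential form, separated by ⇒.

S ⇒ xH   [S → x H]
xH ⇒ xrCX   [H → r C X]
xrCX ⇒ xrruCX   [C → r u C]
xrruCX ⇒ xrruuSCX   [C → u S C]
xrruuSCX ⇒ xrruuxHCX   [S → x H]
xrruuxHCX ⇒ xrruuxCxCX   [H → C x]
xrruuxCxCX ⇒ xrruuxrxCX   [C → r]
xrruuxrxCX ⇒ xrruuxrxrX   [C → r]
xrruuxrxrX ⇒ xrruuxrxru   [X → u]

S⇒xH⇒xrCX⇒xrruCX⇒xrruuSCX⇒xrruuxHCX⇒xrruuxCxCX⇒xrruuxrxCX⇒xrruuxrxrX⇒xrruuxrxru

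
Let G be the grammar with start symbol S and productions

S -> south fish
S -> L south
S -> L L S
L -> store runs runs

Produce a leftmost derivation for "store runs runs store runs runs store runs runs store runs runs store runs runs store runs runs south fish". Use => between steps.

S => L L S   [S -> L L S]
L L S => store runs runs L S   [L -> store runs runs]
store runs runs L S => store runs runs store runs runs S   [L -> store runs runs]
store runs runs store runs runs S => store runs runs store runs runs L L S   [S -> L L S]
store runs runs store runs runs L L S => store runs runs store runs runs store runs runs L S   [L -> store runs runs]
store runs runs store runs runs store runs runs L S => store runs runs store runs runs store runs runs store runs runs S   [L -> store runs runs]
store runs runs store runs runs store runs runs store runs runs S => store runs runs store runs runs store runs runs store runs runs L L S   [S -> L L S]
store runs runs store runs runs store runs runs store runs runs L L S => store runs runs store runs runs store runs runs store runs runs store runs runs L S   [L -> store runs runs]
store runs runs store runs runs store runs runs store runs runs store runs runs L S => store runs runs store runs runs store runs runs store runs runs store runs runs store runs runs S   [L -> store runs runs]
store runs runs store runs runs store runs runs store runs runs store runs runs store runs runs S => store runs runs store runs runs store runs runs store runs runs store runs runs store runs runs south fish   [S -> south fish]

S => L L S => store runs runs L S => store runs runs store runs runs S => store runs runs store runs runs L L S => store runs runs store runs runs store runs runs L S => store runs runs store runs runs store runs runs store runs runs S => store runs runs store runs runs store runs runs store runs runs L L S => store runs runs store runs runs store runs runs store runs runs store runs runs L S => store runs runs store runs runs store runs runs store runs runs store runs runs store runs runs S => store runs runs store runs runs store runs runs store runs runs store runs runs store runs runs south fish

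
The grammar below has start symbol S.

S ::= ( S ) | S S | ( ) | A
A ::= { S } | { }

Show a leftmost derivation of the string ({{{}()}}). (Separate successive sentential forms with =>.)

S=>(S)=>(A)=>({S})=>({A})=>({{S}})=>({{SS}})=>({{AS}})=>({{{}S}})=>({{{}()}})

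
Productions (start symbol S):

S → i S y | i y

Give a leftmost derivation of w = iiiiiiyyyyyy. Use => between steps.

S=>iSy=>iiSyy=>iiiSyyy=>iiiiSyyyy=>iiiiiSyyyyy=>iiiiiiyyyyyy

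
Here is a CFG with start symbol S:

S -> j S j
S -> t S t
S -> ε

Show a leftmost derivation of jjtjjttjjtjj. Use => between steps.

S=>jSj=>jjSjj=>jjtStjj=>jjtjSjtjj=>jjtjjSjjtjj=>jjtjjtStjjtjj=>jjtjjttjjtjj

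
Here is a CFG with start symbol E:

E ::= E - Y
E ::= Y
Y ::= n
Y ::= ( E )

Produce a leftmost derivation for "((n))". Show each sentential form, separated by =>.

E => Y => (E) => (Y) => ((E)) => ((Y)) => ((n))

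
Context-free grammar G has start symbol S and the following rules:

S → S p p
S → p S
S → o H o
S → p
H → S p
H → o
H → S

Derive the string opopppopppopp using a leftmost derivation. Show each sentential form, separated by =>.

S => Spp   [S → S p p]
Spp => oHopp   [S → o H o]
oHopp => oSpopp   [H → S p]
oSpopp => opSpopp   [S → p S]
opSpopp => opSpppopp   [S → S p p]
opSpppopp => opoHopppopp   [S → o H o]
opoHopppopp => opoSpopppopp   [H → S p]
opoSpopppopp => opopSpopppopp   [S → p S]
opopSpopppopp => opopppopppopp   [S → p]

S=>Spp=>oHopp=>oSpopp=>opSpopp=>opSpppopp=>opoHopppopp=>opoSpopppopp=>opopSpopppopp=>opopppopppopp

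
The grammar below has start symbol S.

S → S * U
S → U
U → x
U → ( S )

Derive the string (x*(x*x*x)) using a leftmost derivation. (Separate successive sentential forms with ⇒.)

S ⇒ U ⇒ (S) ⇒ (S*U) ⇒ (U*U) ⇒ (x*U) ⇒ (x*(S)) ⇒ (x*(S*U)) ⇒ (x*(S*U*U)) ⇒ (x*(U*U*U)) ⇒ (x*(x*U*U)) ⇒ (x*(x*x*U)) ⇒ (x*(x*x*x))

S ⇒ U   [S → U]
U ⇒ (S)   [U → ( S )]
(S) ⇒ (S*U)   [S → S * U]
(S*U) ⇒ (U*U)   [S → U]
(U*U) ⇒ (x*U)   [U → x]
(x*U) ⇒ (x*(S))   [U → ( S )]
(x*(S)) ⇒ (x*(S*U))   [S → S * U]
(x*(S*U)) ⇒ (x*(S*U*U))   [S → S * U]
(x*(S*U*U)) ⇒ (x*(U*U*U))   [S → U]
(x*(U*U*U)) ⇒ (x*(x*U*U))   [U → x]
(x*(x*U*U)) ⇒ (x*(x*x*U))   [U → x]
(x*(x*x*U)) ⇒ (x*(x*x*x))   [U → x]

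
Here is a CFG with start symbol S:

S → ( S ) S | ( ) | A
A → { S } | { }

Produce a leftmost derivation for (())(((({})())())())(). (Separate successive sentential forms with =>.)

S => (S)S   [S → ( S ) S]
(S)S => (())S   [S → ( )]
(())S => (())(S)S   [S → ( S ) S]
(())(S)S => (())((S)S)S   [S → ( S ) S]
(())((S)S)S => (())(((S)S)S)S   [S → ( S ) S]
(())(((S)S)S)S => (())((((S)S)S)S)S   [S → ( S ) S]
(())((((S)S)S)S)S => (())((((A)S)S)S)S   [S → A]
(())((((A)S)S)S)S => (())(((({})S)S)S)S   [A → { }]
(())(((({})S)S)S)S => (())(((({})())S)S)S   [S → ( )]
(())(((({})())S)S)S => (())(((({})())())S)S   [S → ( )]
(())(((({})())())S)S => (())(((({})())())())S   [S → ( )]
(())(((({})())())())S => (())(((({})())())())()   [S → ( )]

S => (S)S => (())S => (())(S)S => (())((S)S)S => (())(((S)S)S)S => (())((((S)S)S)S)S => (())((((A)S)S)S)S => (())(((({})S)S)S)S => (())(((({})())S)S)S => (())(((({})())())S)S => (())(((({})())())())S => (())(((({})())())())()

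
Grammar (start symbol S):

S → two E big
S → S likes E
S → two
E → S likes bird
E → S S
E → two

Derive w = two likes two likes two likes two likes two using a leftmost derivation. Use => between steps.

S => S likes E   [S → S likes E]
S likes E => S likes E likes E   [S → S likes E]
S likes E likes E => S likes E likes E likes E   [S → S likes E]
S likes E likes E likes E => S likes E likes E likes E likes E   [S → S likes E]
S likes E likes E likes E likes E => two likes E likes E likes E likes E   [S → two]
two likes E likes E likes E likes E => two likes two likes E likes E likes E   [E → two]
two likes two likes E likes E likes E => two likes two likes two likes E likes E   [E → two]
two likes two likes two likes E likes E => two likes two likes two likes two likes E   [E → two]
two likes two likes two likes two likes E => two likes two likes two likes two likes two   [E → two]

S => S likes E => S likes E likes E => S likes E likes E likes E => S likes E likes E likes E likes E => two likes E likes E likes E likes E => two likes two likes E likes E likes E => two likes two likes two likes E likes E => two likes two likes two likes two likes E => two likes two likes two likes two likes two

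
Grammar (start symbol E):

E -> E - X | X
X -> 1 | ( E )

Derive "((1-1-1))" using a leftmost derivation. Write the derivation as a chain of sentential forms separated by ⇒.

E ⇒ X   [E -> X]
X ⇒ (E)   [X -> ( E )]
(E) ⇒ (X)   [E -> X]
(X) ⇒ ((E))   [X -> ( E )]
((E)) ⇒ ((E-X))   [E -> E - X]
((E-X)) ⇒ ((E-X-X))   [E -> E - X]
((E-X-X)) ⇒ ((X-X-X))   [E -> X]
((X-X-X)) ⇒ ((1-X-X))   [X -> 1]
((1-X-X)) ⇒ ((1-1-X))   [X -> 1]
((1-1-X)) ⇒ ((1-1-1))   [X -> 1]

E ⇒ X ⇒ (E) ⇒ (X) ⇒ ((E)) ⇒ ((E-X)) ⇒ ((E-X-X)) ⇒ ((X-X-X)) ⇒ ((1-X-X)) ⇒ ((1-1-X)) ⇒ ((1-1-1))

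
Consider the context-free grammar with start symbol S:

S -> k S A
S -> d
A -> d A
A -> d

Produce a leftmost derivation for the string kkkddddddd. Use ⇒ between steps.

S ⇒ kSA ⇒ kkSAA ⇒ kkkSAAA ⇒ kkkdAAA ⇒ kkkddAAA ⇒ kkkdddAAA ⇒ kkkddddAA ⇒ kkkdddddA ⇒ kkkddddddA ⇒ kkkddddddd

S ⇒ kSA   [S -> k S A]
kSA ⇒ kkSAA   [S -> k S A]
kkSAA ⇒ kkkSAAA   [S -> k S A]
kkkSAAA ⇒ kkkdAAA   [S -> d]
kkkdAAA ⇒ kkkddAAA   [A -> d A]
kkkddAAA ⇒ kkkdddAAA   [A -> d A]
kkkdddAAA ⇒ kkkddddAA   [A -> d]
kkkddddAA ⇒ kkkdddddA   [A -> d]
kkkdddddA ⇒ kkkddddddA   [A -> d A]
kkkddddddA ⇒ kkkddddddd   [A -> d]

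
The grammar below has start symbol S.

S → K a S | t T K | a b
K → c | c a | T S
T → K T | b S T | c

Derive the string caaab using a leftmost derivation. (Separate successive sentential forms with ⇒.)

S ⇒ KaS   [S → K a S]
KaS ⇒ caaS   [K → c a]
caaS ⇒ caaab   [S → a b]

S ⇒ KaS ⇒ caaS ⇒ caaab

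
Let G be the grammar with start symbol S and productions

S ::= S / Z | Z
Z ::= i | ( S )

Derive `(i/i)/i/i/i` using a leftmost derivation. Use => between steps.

S=>S/Z=>S/Z/Z=>S/Z/Z/Z=>Z/Z/Z/Z=>(S)/Z/Z/Z=>(S/Z)/Z/Z/Z=>(Z/Z)/Z/Z/Z=>(i/Z)/Z/Z/Z=>(i/i)/Z/Z/Z=>(i/i)/i/Z/Z=>(i/i)/i/i/Z=>(i/i)/i/i/i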